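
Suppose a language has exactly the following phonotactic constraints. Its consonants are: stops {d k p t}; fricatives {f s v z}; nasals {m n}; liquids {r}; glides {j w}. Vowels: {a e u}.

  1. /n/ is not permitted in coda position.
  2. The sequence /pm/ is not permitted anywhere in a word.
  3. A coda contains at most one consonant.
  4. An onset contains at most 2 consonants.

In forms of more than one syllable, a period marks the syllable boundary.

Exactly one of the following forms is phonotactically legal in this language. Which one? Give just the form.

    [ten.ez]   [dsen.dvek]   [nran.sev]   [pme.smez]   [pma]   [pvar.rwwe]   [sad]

[ten.ez] — violates constraint 1: syllable 1 coda contains /n/ → phonotactically illegal
[dsen.dvek] — violates constraint 1: syllable 1 coda contains /n/ → phonotactically illegal
[nran.sev] — violates constraint 1: syllable 1 coda contains /n/ → phonotactically illegal
[pme.smez] — violates constraint 2: contains banned sequence /pm/ → phonotactically illegal
[pma] — violates constraint 2: contains banned sequence /pm/ → phonotactically illegal
[pvar.rwwe] — violates constraint 4: syllable 2 onset /rww/ has 3 consonants (> 2) → phonotactically illegal
[sad] — σ1 onset /s/, coda /d/ ok → phonotactically legal

[sad]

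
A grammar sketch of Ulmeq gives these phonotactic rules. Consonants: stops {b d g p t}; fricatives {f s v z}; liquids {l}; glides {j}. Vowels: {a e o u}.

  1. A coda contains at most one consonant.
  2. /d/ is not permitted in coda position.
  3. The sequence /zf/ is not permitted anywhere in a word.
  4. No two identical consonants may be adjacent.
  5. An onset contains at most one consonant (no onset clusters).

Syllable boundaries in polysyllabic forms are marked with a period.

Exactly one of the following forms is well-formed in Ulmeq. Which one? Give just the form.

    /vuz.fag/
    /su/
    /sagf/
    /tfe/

/vuz.fag/ — violates constraint 3: contains banned sequence /zf/ → ill-formed
/su/ — σ1 onset /s/, coda /∅/ ok → well-formed
/sagf/ — violates constraint 1: syllable 1 coda /gf/ has 2 consonants (> 1) → ill-formed
/tfe/ — violates constraint 5: syllable 1 onset /tf/ has 2 consonants (> 1) → ill-formed

/su/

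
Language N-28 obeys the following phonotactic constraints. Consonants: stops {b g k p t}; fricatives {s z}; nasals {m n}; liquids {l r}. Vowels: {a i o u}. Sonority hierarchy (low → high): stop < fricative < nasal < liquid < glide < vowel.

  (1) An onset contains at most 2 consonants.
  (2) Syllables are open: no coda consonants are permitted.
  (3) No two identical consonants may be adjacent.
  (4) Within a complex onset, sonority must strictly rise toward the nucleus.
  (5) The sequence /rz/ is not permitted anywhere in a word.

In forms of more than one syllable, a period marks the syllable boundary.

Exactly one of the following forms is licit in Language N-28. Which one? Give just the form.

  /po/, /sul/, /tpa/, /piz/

/po/

/po/ — σ1 onset /p/, coda /∅/ ok → licit
/sul/ — violates constraint 2: syllable 1 coda /l/ has 1 consonant (> 0) → illicit
/tpa/ — violates constraint 4: syllable 1 onset /tp/: /t/ (stop, 1) → /p/ (stop, 1) does not rise → illicit
/piz/ — violates constraint 2: syllable 1 coda /z/ has 1 consonant (> 0) → illicit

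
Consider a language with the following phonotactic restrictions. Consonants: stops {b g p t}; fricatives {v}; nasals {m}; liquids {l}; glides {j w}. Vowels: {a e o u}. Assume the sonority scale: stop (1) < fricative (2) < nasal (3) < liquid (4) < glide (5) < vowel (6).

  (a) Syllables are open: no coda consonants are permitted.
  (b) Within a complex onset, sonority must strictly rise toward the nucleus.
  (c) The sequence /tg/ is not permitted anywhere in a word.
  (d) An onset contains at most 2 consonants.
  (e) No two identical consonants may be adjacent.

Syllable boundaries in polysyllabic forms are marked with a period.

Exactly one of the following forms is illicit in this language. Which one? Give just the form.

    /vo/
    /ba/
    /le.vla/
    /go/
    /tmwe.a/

/tmwe.a/

/vo/ — σ1 onset /v/, coda /∅/ ok → licit
/ba/ — σ1 onset /b/, coda /∅/ ok → licit
/le.vla/ — σ1 onset /l/, coda /∅/ ok; σ2 onset /vl/ (2→4 rises), coda /∅/ ok → licit
/go/ — σ1 onset /g/, coda /∅/ ok → licit
/tmwe.a/ — violates constraint (d): syllable 1 onset /tmw/ has 3 consonants (> 2) → illicit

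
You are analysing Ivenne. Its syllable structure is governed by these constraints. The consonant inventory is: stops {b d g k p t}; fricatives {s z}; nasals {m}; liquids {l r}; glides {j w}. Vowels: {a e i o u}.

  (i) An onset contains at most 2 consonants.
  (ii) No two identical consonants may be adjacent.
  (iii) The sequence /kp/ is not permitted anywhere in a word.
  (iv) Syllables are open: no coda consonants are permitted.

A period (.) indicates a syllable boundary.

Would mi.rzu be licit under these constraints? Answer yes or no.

mi.rzu — σ1 onset /m/, coda /∅/ ok; σ2 onset /rz/ (2C), coda /∅/ ok → licit

yes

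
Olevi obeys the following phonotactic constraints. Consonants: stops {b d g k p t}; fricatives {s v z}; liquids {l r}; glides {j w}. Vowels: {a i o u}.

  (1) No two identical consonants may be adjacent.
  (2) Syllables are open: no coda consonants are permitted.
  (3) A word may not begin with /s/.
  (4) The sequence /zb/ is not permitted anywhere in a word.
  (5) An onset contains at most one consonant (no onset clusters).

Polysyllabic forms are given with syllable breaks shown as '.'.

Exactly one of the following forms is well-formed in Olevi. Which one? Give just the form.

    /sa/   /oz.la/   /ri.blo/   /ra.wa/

/ra.wa/

/sa/ — violates constraint 3: word begins with /s/ → ill-formed
/oz.la/ — violates constraint 2: syllable 1 coda /z/ has 1 consonant (> 0) → ill-formed
/ri.blo/ — violates constraint 5: syllable 2 onset /bl/ has 2 consonants (> 1) → ill-formed
/ra.wa/ — σ1 onset /r/, coda /∅/ ok; σ2 onset /w/, coda /∅/ ok → well-formed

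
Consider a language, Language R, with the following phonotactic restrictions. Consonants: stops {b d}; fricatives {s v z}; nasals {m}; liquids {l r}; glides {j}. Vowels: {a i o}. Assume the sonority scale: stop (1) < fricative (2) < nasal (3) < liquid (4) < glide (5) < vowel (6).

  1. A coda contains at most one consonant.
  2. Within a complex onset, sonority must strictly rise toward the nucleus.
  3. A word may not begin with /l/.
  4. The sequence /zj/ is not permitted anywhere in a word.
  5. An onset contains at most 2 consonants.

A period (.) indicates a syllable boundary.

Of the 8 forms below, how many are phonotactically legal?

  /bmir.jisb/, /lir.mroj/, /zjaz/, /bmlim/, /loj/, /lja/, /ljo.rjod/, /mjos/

/bmir.jisb/ — violates constraint 1: syllable 2 coda /sb/ has 2 consonants (> 1) → phonotactically illegal
/lir.mroj/ — violates constraint 3: word begins with /l/ → phonotactically illegal
/zjaz/ — violates constraint 4: contains banned sequence /zj/ → phonotactically illegal
/bmlim/ — violates constraint 5: syllable 1 onset /bml/ has 3 consonants (> 2) → phonotactically illegal
/loj/ — violates constraint 3: word begins with /l/ → phonotactically illegal
/lja/ — violates constraint 3: word begins with /l/ → phonotactically illegal
/ljo.rjod/ — violates constraint 3: word begins with /l/ → phonotactically illegal
/mjos/ — σ1 onset /mj/ (3→5 rises), coda /s/ ok → phonotactically legal
Phonotactically legal: /mjos/ → 1.

1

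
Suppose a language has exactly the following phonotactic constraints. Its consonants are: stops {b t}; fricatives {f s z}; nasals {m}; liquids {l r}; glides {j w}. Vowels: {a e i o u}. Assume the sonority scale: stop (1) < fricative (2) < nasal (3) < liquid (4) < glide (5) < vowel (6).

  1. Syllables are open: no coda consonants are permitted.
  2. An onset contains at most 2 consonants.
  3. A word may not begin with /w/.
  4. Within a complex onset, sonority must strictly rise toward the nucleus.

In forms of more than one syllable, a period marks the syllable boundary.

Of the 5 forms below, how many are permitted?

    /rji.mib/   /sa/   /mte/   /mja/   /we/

/rji.mib/ — violates constraint 1: syllable 2 coda /b/ has 1 consonant (> 0) → not permitted
/sa/ — σ1 onset /s/, coda /∅/ ok → permitted
/mte/ — violates constraint 4: syllable 1 onset /mt/: /m/ (nasal, 3) → /t/ (stop, 1) does not rise → not permitted
/mja/ — σ1 onset /mj/ (3→5 rises), coda /∅/ ok → permitted
/we/ — violates constraint 3: word begins with /w/ → not permitted
Permitted: /sa/, /mja/ → 2.

2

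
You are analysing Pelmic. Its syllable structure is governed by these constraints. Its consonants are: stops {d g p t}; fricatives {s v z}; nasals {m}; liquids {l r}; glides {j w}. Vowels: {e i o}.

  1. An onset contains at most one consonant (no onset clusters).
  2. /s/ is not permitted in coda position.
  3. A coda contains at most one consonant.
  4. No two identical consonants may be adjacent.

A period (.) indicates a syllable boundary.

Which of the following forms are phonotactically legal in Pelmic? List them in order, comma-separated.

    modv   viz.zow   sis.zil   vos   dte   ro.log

modv — violates constraint 3: syllable 1 coda /dv/ has 2 consonants (> 1) → phonotactically illegal
viz.zow — violates constraint 4: adjacent identical consonants /zz/ → phonotactically illegal
sis.zil — violates constraint 2: syllable 1 coda contains /s/ → phonotactically illegal
vos — violates constraint 2: syllable 1 coda contains /s/ → phonotactically illegal
dte — violates constraint 1: syllable 1 onset /dt/ has 2 consonants (> 1) → phonotactically illegal
ro.log — σ1 onset /r/, coda /∅/ ok; σ2 onset /l/, coda /g/ ok → phonotactically legal

ro.log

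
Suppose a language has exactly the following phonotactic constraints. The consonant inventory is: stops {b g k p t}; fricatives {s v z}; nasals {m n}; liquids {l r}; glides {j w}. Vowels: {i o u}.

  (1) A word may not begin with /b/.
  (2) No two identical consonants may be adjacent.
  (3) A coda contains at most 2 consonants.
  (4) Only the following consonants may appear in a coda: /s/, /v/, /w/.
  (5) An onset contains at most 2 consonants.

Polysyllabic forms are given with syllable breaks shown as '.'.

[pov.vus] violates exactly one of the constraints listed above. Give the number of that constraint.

2

[pov.vus]: adjacent identical consonants /vv/.
This is a violation of constraint 2: "No two identical consonants may be adjacent."
The remaining constraints (1, 3, 4, 5) are satisfied.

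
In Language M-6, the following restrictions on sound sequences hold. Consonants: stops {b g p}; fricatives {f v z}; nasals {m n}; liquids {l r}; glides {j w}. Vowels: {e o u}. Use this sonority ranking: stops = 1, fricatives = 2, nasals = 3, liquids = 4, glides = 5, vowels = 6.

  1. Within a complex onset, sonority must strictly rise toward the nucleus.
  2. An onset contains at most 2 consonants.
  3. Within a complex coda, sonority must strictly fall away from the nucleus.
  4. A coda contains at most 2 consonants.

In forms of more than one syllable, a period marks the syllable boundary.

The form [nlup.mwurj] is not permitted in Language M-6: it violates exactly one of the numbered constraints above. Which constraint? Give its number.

3

[nlup.mwurj]: syllable 2 coda /rj/: /r/ (liquid, 4) → /j/ (glide, 5) does not fall.
This is a violation of constraint 3: "Within a complex coda, sonority must strictly fall away from the nucleus."
The remaining constraints (1, 2, 4) are satisfied.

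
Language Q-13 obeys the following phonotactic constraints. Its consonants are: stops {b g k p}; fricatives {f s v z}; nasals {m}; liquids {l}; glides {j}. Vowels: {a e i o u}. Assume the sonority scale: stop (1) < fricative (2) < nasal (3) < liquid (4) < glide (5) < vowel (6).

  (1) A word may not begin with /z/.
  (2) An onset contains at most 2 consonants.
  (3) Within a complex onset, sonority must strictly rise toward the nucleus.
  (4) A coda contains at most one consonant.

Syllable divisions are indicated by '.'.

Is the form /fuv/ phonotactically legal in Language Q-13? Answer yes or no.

yes

/fuv/ — σ1 onset /f/, coda /v/ ok → phonotactically legal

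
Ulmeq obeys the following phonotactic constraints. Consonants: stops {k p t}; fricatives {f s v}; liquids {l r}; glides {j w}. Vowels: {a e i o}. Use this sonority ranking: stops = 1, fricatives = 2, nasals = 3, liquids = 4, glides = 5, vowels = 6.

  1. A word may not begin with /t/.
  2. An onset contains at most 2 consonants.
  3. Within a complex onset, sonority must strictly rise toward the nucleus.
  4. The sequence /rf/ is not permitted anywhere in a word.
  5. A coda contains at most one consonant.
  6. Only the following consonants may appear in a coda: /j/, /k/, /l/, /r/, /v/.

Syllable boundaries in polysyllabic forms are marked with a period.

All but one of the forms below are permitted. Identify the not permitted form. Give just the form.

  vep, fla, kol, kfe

vep — violates constraint 6: syllable 1 coda contains /p/, which is not a licensed coda consonant → not permitted
fla — σ1 onset /fl/ (2→4 rises), coda /∅/ ok → permitted
kol — σ1 onset /k/, coda /l/ ok → permitted
kfe — σ1 onset /kf/ (1→2 rises), coda /∅/ ok → permitted

vep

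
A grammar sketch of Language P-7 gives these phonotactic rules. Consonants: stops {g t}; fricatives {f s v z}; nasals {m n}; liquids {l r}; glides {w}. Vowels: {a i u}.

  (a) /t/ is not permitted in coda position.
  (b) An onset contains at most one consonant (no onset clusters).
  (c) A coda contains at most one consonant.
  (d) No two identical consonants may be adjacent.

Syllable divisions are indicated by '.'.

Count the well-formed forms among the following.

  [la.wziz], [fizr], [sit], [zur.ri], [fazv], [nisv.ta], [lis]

1

[la.wziz] — violates constraint (b): syllable 2 onset /wz/ has 2 consonants (> 1) → ill-formed
[fizr] — violates constraint (c): syllable 1 coda /zr/ has 2 consonants (> 1) → ill-formed
[sit] — violates constraint (a): syllable 1 coda contains /t/ → ill-formed
[zur.ri] — violates constraint (d): adjacent identical consonants /rr/ → ill-formed
[fazv] — violates constraint (c): syllable 1 coda /zv/ has 2 consonants (> 1) → ill-formed
[nisv.ta] — violates constraint (c): syllable 1 coda /sv/ has 2 consonants (> 1) → ill-formed
[lis] — σ1 onset /l/, coda /s/ ok → well-formed
Well-formed: [lis] → 1.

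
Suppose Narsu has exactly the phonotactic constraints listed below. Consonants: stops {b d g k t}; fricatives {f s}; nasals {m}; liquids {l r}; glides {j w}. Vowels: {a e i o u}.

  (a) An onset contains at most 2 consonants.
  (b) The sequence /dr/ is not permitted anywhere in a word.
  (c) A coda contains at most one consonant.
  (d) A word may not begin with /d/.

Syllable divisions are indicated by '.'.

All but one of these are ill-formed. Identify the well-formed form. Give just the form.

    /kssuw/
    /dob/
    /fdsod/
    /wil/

/kssuw/ — violates constraint (a): syllable 1 onset /kss/ has 3 consonants (> 2) → ill-formed
/dob/ — violates constraint (d): word begins with /d/ → ill-formed
/fdsod/ — violates constraint (a): syllable 1 onset /fds/ has 3 consonants (> 2) → ill-formed
/wil/ — σ1 onset /w/, coda /l/ ok → well-formed

/wil/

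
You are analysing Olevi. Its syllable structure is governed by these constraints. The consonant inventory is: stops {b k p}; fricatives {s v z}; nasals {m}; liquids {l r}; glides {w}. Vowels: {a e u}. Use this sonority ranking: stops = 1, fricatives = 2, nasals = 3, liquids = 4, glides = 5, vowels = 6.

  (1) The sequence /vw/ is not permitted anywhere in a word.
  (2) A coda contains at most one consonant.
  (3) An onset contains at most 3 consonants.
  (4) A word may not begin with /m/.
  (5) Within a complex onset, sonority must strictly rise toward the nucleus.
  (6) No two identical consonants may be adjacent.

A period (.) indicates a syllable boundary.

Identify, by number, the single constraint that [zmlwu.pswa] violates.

[zmlwu.pswa]: syllable 1 onset /zmlw/ has 4 consonants (> 3).
This is a violation of constraint 3: "An onset contains at most 3 consonants."
The remaining constraints (1, 2, 4, 5, 6) are satisfied.

3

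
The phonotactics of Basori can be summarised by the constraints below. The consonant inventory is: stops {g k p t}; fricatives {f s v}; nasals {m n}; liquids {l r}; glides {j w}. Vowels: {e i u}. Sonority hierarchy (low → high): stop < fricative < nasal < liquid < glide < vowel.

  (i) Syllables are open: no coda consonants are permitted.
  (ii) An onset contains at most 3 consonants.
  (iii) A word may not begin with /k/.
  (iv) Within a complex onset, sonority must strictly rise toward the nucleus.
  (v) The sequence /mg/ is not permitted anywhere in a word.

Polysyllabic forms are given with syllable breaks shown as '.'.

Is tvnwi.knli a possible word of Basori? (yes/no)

no

tvnwi.knli — violates constraint (ii): syllable 1 onset /tvnw/ has 4 consonants (> 3) → ill-formed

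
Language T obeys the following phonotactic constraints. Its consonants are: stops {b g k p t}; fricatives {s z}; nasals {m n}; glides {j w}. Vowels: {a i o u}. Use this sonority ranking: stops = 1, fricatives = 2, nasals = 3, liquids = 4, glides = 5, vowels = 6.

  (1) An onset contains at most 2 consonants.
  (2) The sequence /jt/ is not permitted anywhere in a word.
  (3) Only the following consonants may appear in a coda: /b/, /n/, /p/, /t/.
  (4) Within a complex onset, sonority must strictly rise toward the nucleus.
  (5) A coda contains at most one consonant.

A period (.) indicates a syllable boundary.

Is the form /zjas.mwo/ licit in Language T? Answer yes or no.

no

/zjas.mwo/ — violates constraint 3: syllable 1 coda contains /s/, which is not a licensed coda consonant → illicit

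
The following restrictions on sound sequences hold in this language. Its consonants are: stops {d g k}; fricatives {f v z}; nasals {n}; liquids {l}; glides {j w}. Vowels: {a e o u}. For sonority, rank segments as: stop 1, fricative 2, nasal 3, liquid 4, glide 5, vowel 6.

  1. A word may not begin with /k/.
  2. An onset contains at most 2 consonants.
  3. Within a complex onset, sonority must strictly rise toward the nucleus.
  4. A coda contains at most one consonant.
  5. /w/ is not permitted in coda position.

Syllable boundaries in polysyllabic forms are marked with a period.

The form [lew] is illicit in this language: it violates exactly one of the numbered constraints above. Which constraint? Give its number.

5

[lew]: syllable 1 coda contains /w/.
This is a violation of constraint 5: "/w/ is not permitted in coda position."
The remaining constraints (1, 2, 3, 4) are satisfied.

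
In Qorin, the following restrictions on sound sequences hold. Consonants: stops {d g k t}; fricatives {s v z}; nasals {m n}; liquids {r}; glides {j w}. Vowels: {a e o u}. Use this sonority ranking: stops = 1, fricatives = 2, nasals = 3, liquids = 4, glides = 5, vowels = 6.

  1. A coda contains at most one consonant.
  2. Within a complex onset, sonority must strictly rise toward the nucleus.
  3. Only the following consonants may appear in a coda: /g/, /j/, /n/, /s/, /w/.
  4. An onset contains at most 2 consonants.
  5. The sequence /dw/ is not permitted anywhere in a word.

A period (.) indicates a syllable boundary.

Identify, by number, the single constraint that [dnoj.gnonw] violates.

1

[dnoj.gnonw]: syllable 2 coda /nw/ has 2 consonants (> 1).
This is a violation of constraint 1: "A coda contains at most one consonant."
The remaining constraints (2, 3, 4, 5) are satisfied.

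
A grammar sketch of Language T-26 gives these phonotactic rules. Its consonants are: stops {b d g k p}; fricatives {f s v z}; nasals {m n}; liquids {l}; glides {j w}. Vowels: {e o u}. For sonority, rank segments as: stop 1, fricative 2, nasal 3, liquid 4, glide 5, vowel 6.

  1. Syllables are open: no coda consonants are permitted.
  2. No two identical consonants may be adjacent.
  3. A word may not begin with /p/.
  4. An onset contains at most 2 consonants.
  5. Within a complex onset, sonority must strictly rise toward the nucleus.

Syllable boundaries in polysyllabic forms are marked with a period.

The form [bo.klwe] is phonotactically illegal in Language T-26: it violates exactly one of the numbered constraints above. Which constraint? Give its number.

[bo.klwe]: syllable 2 onset /klw/ has 3 consonants (> 2).
This is a violation of constraint 4: "An onset contains at most 2 consonants."
The remaining constraints (1, 2, 3, 5) are satisfied.

4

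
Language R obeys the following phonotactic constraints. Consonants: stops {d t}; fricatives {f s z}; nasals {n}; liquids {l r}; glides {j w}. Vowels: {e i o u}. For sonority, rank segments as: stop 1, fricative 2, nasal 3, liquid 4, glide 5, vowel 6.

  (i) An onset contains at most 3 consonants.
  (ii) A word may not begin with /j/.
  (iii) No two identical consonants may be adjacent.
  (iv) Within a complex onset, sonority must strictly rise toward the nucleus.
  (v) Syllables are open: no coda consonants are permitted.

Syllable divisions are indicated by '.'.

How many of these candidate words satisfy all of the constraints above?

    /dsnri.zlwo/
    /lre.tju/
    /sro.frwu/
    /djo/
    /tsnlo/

/dsnri.zlwo/ — violates constraint (i): syllable 1 onset /dsnr/ has 4 consonants (> 3) → phonotactically illegal
/lre.tju/ — violates constraint (iv): syllable 1 onset /lr/: /l/ (liquid, 4) → /r/ (liquid, 4) does not rise → phonotactically illegal
/sro.frwu/ — σ1 onset /sr/ (2→4 rises), coda /∅/ ok; σ2 onset /frw/ (2→4→5 rises), coda /∅/ ok → phonotactically legal
/djo/ — σ1 onset /dj/ (1→5 rises), coda /∅/ ok → phonotactically legal
/tsnlo/ — violates constraint (i): syllable 1 onset /tsnl/ has 4 consonants (> 3) → phonotactically illegal
Phonotactically legal: /sro.frwu/, /djo/ → 2.

2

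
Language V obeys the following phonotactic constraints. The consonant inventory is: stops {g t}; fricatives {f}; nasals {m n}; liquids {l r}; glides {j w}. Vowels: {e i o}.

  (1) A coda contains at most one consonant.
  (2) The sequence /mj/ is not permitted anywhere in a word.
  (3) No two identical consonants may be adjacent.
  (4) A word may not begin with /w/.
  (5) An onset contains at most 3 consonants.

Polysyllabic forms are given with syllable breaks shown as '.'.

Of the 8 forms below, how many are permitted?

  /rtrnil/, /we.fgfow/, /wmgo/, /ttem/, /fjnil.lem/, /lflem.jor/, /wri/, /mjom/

0

/rtrnil/ — violates constraint 5: syllable 1 onset /rtrn/ has 4 consonants (> 3) → not permitted
/we.fgfow/ — violates constraint 4: word begins with /w/ → not permitted
/wmgo/ — violates constraint 4: word begins with /w/ → not permitted
/ttem/ — violates constraint 3: adjacent identical consonants /tt/ → not permitted
/fjnil.lem/ — violates constraint 3: adjacent identical consonants /ll/ → not permitted
/lflem.jor/ — violates constraint 2: contains banned sequence /mj/ → not permitted
/wri/ — violates constraint 4: word begins with /w/ → not permitted
/mjom/ — violates constraint 2: contains banned sequence /mj/ → not permitted
No form is permitted → 0.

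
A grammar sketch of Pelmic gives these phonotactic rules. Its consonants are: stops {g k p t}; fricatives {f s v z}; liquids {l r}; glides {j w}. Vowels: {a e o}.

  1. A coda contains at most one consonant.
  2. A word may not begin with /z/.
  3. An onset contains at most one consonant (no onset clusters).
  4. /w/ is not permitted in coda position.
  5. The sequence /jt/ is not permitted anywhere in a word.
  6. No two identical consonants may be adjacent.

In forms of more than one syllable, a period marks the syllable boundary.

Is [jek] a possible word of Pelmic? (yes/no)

[jek] — σ1 onset /j/, coda /k/ ok → phonotactically legal

yes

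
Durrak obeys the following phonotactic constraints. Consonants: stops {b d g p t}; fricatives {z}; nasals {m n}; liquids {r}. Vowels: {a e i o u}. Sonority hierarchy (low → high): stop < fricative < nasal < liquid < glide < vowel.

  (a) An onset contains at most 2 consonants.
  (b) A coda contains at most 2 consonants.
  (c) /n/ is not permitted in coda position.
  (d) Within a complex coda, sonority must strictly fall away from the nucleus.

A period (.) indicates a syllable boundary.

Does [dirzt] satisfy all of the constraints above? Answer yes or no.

[dirzt] — violates constraint (b): syllable 1 coda /rzt/ has 3 consonants (> 2) → ill-formed

no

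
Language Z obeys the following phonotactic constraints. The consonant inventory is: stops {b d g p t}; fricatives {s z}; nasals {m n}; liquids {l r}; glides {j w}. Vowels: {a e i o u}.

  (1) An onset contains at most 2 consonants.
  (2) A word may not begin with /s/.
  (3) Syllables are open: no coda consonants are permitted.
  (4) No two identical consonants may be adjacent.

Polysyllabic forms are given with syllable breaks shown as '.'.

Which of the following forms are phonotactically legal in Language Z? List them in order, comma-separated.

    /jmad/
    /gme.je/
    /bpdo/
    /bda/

/jmad/ — violates constraint 3: syllable 1 coda /d/ has 1 consonant (> 0) → phonotactically illegal
/gme.je/ — σ1 onset /gm/ (2C), coda /∅/ ok; σ2 onset /j/, coda /∅/ ok → phonotactically legal
/bpdo/ — violates constraint 1: syllable 1 onset /bpd/ has 3 consonants (> 2) → phonotactically illegal
/bda/ — σ1 onset /bd/ (2C), coda /∅/ ok → phonotactically legal

/gme.je/, /bda/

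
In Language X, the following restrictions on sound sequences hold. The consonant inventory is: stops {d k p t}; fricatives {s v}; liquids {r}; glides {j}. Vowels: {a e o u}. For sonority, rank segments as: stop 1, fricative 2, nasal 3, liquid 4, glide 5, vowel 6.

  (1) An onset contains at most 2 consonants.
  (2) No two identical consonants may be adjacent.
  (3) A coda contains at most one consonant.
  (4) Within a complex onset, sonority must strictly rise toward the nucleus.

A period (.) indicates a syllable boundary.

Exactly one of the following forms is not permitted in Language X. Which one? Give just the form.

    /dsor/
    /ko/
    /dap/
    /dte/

/dsor/ — σ1 onset /ds/ (1→2 rises), coda /r/ ok → permitted
/ko/ — σ1 onset /k/, coda /∅/ ok → permitted
/dap/ — σ1 onset /d/, coda /p/ ok → permitted
/dte/ — violates constraint 4: syllable 1 onset /dt/: /d/ (stop, 1) → /t/ (stop, 1) does not rise → not permitted

/dte/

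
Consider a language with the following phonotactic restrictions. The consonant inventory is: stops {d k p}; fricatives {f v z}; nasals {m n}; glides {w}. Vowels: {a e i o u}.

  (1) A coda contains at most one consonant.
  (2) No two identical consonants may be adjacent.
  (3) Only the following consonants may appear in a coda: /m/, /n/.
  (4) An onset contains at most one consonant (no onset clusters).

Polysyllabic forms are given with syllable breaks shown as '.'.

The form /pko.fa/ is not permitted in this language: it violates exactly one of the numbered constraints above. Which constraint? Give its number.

4

/pko.fa/: syllable 1 onset /pk/ has 2 consonants (> 1).
This is a violation of constraint 4: "An onset contains at most one consonant (no onset clusters)."
The remaining constraints (1, 2, 3) are satisfied.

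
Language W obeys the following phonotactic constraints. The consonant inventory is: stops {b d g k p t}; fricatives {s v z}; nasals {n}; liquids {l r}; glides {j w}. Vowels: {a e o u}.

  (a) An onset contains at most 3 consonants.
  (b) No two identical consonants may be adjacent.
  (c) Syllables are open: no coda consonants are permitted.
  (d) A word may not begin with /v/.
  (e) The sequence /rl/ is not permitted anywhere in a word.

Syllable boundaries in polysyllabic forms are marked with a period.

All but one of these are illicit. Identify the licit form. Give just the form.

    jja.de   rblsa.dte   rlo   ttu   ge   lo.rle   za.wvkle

jja.de — violates constraint (b): adjacent identical consonants /jj/ → illicit
rblsa.dte — violates constraint (a): syllable 1 onset /rbls/ has 4 consonants (> 3) → illicit
rlo — violates constraint (e): contains banned sequence /rl/ → illicit
ttu — violates constraint (b): adjacent identical consonants /tt/ → illicit
ge — σ1 onset /g/, coda /∅/ ok → licit
lo.rle — violates constraint (e): contains banned sequence /rl/ → illicit
za.wvkle — violates constraint (a): syllable 2 onset /wvkl/ has 4 consonants (> 3) → illicit

ge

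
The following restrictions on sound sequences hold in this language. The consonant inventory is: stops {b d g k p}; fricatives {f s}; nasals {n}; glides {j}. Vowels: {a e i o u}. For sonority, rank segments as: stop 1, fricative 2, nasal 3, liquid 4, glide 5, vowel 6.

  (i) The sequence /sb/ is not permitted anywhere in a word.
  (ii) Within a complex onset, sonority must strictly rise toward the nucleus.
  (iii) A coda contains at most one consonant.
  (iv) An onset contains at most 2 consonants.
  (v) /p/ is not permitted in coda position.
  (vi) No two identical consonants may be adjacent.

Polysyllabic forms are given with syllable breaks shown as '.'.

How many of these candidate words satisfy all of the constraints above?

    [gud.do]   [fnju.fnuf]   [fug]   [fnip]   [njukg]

[gud.do] — violates constraint (vi): adjacent identical consonants /dd/ → ill-formed
[fnju.fnuf] — violates constraint (iv): syllable 1 onset /fnj/ has 3 consonants (> 2) → ill-formed
[fug] — σ1 onset /f/, coda /g/ ok → well-formed
[fnip] — violates constraint (v): syllable 1 coda contains /p/ → ill-formed
[njukg] — violates constraint (iii): syllable 1 coda /kg/ has 2 consonants (> 1) → ill-formed
Well-formed: [fug] → 1.

1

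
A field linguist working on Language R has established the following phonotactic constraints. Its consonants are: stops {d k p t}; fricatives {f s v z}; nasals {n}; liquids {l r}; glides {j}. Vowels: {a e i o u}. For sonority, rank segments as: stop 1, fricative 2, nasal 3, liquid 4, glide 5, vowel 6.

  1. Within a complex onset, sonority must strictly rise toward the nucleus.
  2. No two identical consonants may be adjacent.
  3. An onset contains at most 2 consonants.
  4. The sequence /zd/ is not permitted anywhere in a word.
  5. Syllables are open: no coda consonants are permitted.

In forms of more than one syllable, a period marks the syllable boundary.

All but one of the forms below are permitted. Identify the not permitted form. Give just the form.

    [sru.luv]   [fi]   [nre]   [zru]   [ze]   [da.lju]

[sru.luv]

[sru.luv] — violates constraint 5: syllable 2 coda /v/ has 1 consonant (> 0) → not permitted
[fi] — σ1 onset /f/, coda /∅/ ok → permitted
[nre] — σ1 onset /nr/ (3→4 rises), coda /∅/ ok → permitted
[zru] — σ1 onset /zr/ (2→4 rises), coda /∅/ ok → permitted
[ze] — σ1 onset /z/, coda /∅/ ok → permitted
[da.lju] — σ1 onset /d/, coda /∅/ ok; σ2 onset /lj/ (4→5 rises), coda /∅/ ok → permitted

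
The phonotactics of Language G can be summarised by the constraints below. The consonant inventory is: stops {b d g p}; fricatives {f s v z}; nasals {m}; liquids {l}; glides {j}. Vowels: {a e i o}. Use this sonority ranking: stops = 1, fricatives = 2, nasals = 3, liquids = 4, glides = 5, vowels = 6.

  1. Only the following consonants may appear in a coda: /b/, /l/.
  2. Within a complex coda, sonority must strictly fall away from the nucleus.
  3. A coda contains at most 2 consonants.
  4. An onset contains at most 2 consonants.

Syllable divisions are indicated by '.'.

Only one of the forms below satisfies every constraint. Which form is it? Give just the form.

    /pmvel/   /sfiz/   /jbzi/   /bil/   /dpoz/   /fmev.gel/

/bil/

/pmvel/ — violates constraint 4: syllable 1 onset /pmv/ has 3 consonants (> 2) → illicit
/sfiz/ — violates constraint 1: syllable 1 coda contains /z/, which is not a licensed coda consonant → illicit
/jbzi/ — violates constraint 4: syllable 1 onset /jbz/ has 3 consonants (> 2) → illicit
/bil/ — σ1 onset /b/, coda /l/ ok → licit
/dpoz/ — violates constraint 1: syllable 1 coda contains /z/, which is not a licensed coda consonant → illicit
/fmev.gel/ — violates constraint 1: syllable 1 coda contains /v/, which is not a licensed coda consonant → illicit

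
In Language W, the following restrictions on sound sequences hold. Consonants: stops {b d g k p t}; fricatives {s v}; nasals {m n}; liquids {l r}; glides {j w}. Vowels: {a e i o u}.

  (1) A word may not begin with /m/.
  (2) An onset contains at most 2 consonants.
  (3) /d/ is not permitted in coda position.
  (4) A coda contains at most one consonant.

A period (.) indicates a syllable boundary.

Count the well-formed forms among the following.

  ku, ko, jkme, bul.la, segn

3

ku — σ1 onset /k/, coda /∅/ ok → well-formed
ko — σ1 onset /k/, coda /∅/ ok → well-formed
jkme — violates constraint 2: syllable 1 onset /jkm/ has 3 consonants (> 2) → ill-formed
bul.la — σ1 onset /b/, coda /l/ ok; σ2 onset /l/, coda /∅/ ok → well-formed
segn — violates constraint 4: syllable 1 coda /gn/ has 2 consonants (> 1) → ill-formed
Well-formed: ku, ko, bul.la → 3.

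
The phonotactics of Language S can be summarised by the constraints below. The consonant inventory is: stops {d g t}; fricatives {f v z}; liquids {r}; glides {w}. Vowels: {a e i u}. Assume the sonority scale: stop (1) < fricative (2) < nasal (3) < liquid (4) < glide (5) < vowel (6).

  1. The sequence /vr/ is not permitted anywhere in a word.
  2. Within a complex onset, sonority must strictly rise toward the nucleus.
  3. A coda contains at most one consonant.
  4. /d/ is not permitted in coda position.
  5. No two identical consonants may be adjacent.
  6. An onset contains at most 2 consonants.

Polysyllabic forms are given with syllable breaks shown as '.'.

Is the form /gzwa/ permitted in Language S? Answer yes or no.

/gzwa/ — violates constraint 6: syllable 1 onset /gzw/ has 3 consonants (> 2) → not permitted

no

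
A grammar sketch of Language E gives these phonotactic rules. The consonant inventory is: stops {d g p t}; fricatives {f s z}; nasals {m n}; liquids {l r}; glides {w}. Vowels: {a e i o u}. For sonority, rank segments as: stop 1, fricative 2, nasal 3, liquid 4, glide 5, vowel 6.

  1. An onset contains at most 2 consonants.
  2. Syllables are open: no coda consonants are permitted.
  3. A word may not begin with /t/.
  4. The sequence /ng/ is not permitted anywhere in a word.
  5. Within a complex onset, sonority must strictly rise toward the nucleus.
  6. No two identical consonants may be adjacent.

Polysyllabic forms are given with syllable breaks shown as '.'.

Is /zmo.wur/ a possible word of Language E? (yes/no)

/zmo.wur/ — violates constraint 2: syllable 2 coda /r/ has 1 consonant (> 0) → phonotactically illegal

no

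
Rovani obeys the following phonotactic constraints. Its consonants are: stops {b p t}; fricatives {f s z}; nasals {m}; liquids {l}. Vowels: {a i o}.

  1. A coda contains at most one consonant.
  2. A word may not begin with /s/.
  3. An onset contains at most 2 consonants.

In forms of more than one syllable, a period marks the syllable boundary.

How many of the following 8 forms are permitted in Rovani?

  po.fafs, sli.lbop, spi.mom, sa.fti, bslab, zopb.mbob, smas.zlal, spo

0

po.fafs — violates constraint 1: syllable 2 coda /fs/ has 2 consonants (> 1) → not permitted
sli.lbop — violates constraint 2: word begins with /s/ → not permitted
spi.mom — violates constraint 2: word begins with /s/ → not permitted
sa.fti — violates constraint 2: word begins with /s/ → not permitted
bslab — violates constraint 3: syllable 1 onset /bsl/ has 3 consonants (> 2) → not permitted
zopb.mbob — violates constraint 1: syllable 1 coda /pb/ has 2 consonants (> 1) → not permitted
smas.zlal — violates constraint 2: word begins with /s/ → not permitted
spo — violates constraint 2: word begins with /s/ → not permitted
No form is permitted → 0.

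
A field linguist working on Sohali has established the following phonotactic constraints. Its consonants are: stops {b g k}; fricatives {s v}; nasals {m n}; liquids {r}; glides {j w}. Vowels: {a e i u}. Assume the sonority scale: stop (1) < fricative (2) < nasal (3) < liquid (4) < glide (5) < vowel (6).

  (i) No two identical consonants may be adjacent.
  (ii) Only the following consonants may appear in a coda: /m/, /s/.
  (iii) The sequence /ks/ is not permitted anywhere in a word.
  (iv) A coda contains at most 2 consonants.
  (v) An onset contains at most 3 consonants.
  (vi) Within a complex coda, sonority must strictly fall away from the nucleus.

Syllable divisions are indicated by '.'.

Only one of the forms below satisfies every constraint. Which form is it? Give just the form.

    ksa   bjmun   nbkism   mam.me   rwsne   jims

jims

ksa — violates constraint (iii): contains banned sequence /ks/ → phonotactically illegal
bjmun — violates constraint (ii): syllable 1 coda contains /n/, which is not a licensed coda consonant → phonotactically illegal
nbkism — violates constraint (vi): syllable 1 coda /sm/: /s/ (fricative, 2) → /m/ (nasal, 3) does not fall → phonotactically illegal
mam.me — violates constraint (i): adjacent identical consonants /mm/ → phonotactically illegal
rwsne — violates constraint (v): syllable 1 onset /rwsn/ has 4 consonants (> 3) → phonotactically illegal
jims — σ1 onset /j/, coda /ms/ (3→2 falls) ok → phonotactically legal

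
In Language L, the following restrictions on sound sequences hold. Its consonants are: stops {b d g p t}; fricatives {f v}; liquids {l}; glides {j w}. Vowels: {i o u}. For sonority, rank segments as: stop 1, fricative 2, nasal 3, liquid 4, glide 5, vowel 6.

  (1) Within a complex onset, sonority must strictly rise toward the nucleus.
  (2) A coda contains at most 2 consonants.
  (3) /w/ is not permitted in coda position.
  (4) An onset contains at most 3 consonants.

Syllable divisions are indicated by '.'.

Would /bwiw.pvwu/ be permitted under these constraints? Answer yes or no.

/bwiw.pvwu/ — violates constraint 3: syllable 1 coda contains /w/ → not permitted

no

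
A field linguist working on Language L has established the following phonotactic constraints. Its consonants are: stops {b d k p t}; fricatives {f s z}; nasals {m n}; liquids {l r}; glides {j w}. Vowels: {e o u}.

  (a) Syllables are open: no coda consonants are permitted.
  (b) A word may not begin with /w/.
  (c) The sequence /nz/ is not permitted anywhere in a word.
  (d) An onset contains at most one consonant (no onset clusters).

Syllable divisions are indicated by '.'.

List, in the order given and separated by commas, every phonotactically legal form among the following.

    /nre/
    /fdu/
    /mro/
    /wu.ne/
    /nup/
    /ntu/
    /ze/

/nre/ — violates constraint (d): syllable 1 onset /nr/ has 2 consonants (> 1) → phonotactically illegal
/fdu/ — violates constraint (d): syllable 1 onset /fd/ has 2 consonants (> 1) → phonotactically illegal
/mro/ — violates constraint (d): syllable 1 onset /mr/ has 2 consonants (> 1) → phonotactically illegal
/wu.ne/ — violates constraint (b): word begins with /w/ → phonotactically illegal
/nup/ — violates constraint (a): syllable 1 coda /p/ has 1 consonant (> 0) → phonotactically illegal
/ntu/ — violates constraint (d): syllable 1 onset /nt/ has 2 consonants (> 1) → phonotactically illegal
/ze/ — σ1 onset /z/, coda /∅/ ok → phonotactically legal

/ze/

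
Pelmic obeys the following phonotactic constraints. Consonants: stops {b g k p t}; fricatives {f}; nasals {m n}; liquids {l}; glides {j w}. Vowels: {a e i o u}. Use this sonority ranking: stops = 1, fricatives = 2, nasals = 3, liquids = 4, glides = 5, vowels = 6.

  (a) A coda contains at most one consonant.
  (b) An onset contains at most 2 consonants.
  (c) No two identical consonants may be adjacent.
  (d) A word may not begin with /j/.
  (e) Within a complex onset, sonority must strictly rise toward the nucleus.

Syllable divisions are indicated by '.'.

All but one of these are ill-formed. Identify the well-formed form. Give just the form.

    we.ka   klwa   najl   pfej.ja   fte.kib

we.ka

we.ka — σ1 onset /w/, coda /∅/ ok; σ2 onset /k/, coda /∅/ ok → well-formed
klwa — violates constraint (b): syllable 1 onset /klw/ has 3 consonants (> 2) → ill-formed
najl — violates constraint (a): syllable 1 coda /jl/ has 2 consonants (> 1) → ill-formed
pfej.ja — violates constraint (c): adjacent identical consonants /jj/ → ill-formed
fte.kib — violates constraint (e): syllable 1 onset /ft/: /f/ (fricative, 2) → /t/ (stop, 1) does not rise → ill-formed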